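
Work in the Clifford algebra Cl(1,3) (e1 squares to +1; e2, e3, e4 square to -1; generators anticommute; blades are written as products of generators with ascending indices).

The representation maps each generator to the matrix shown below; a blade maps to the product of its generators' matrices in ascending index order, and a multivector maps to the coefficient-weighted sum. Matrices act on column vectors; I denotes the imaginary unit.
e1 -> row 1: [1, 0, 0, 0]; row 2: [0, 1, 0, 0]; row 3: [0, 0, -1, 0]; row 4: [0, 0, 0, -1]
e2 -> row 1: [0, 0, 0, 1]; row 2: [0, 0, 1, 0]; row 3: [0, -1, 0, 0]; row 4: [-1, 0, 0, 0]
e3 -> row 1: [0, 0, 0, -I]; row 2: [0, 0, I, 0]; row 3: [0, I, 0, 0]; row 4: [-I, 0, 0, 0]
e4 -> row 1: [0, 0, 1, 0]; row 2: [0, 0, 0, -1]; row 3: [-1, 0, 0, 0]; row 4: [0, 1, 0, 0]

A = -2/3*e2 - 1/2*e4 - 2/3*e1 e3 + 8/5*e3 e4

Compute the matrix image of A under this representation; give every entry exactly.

Bivector images (products of the table entries): rho(e1 e3) = rho(e1)rho(e3) = row 1: [0, 0, 0, -I]; row 2: [0, 0, I, 0]; row 3: [0, -I, 0, 0]; row 4: [I, 0, 0, 0]; rho(e3 e4) = rho(e3)rho(e4) = row 1: [0, -I, 0, 0]; row 2: [-I, 0, 0, 0]; row 3: [0, 0, 0, -I]; row 4: [0, 0, -I, 0].
M = (-2/3)*rho(e2) + (-1/2)*rho(e4) + (-2/3)*rho(e1 e3) + (8/5)*rho(e3 e4), summed entrywise:
Answer: row 1: [0, -8*I/5, -1/2, -2/3 + 2*I/3]; row 2: [-8*I/5, 0, -2/3 - 2*I/3, 1/2]; row 3: [1/2, 2/3 + 2*I/3, 0, -8*I/5]; row 4: [2/3 - 2*I/3, -1/2, -8*I/5, 0]


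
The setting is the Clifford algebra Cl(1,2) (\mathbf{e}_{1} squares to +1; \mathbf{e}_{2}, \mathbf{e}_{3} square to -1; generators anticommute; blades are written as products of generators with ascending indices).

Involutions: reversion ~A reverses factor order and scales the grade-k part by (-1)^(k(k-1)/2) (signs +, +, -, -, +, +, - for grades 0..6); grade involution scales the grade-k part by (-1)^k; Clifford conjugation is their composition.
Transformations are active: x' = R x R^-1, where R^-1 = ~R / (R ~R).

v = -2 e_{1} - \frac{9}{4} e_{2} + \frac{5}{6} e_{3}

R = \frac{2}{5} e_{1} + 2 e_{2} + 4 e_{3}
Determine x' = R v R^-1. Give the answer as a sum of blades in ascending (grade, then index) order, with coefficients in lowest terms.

~R = \frac{2}{5} e_{1} + 2 e_{2} + 4 e_{3}, and R ~R = -\frac{496}{25}, so R^-1 = ~R / (-\frac{496}{25}).
R v = \frac{11}{30} + \frac{31}{10} e_{1} e_{2} + \frac{25}{3} e_{1} e_{3} + \frac{32}{3} e_{2} e_{3}
Answer: \frac{1477}{744} e_{1} + \frac{1619}{744} e_{2} - \frac{365}{372} e_{3}


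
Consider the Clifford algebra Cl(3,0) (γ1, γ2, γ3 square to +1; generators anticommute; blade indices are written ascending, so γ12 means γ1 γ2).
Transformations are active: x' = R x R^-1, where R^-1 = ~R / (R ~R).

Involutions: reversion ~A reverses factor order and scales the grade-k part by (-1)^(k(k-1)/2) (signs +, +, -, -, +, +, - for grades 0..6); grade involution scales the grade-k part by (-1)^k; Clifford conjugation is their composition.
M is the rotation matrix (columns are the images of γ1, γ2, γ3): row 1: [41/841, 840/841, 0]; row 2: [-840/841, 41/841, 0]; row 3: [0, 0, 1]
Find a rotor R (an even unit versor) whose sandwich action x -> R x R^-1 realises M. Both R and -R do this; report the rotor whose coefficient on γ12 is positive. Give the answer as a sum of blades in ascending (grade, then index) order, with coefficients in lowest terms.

Method: write R = a + b12*γ12 + b13*γ13 + b23*γ23 with a^2 + b12^2 + b13^2 + b23^2 = 1 (so R^-1 = ~R). Expanding the columns R e_j ~R gives tr M = 4a^2 - 1 and, from the antisymmetric part, M21 - M12 = -4a*b12, M13 - M31 = 4a*b13, M32 - M23 = -4a*b23.
Here tr M = 923/841, so a^2 = (1 + tr M)/4 = 441/841 and a = ±21/29. Taking a = 21/29: M21 - M12 = -1680/841, M13 - M31 = 0, M32 - M23 = 0, giving b12 = 20/29, b13 = 0, b23 = 0, i.e. R = 21/29 + 20/29*γ12.
Its γ12 coefficient is already positive.
Answer: 21/29 + 20/29*γ12. Key observation: the double cover Spin(3) -> SO(3) sends R and -R to the same matrix (trace 923/841 here), so the stated sign of the γ12 coefficient is what selects one sheet.


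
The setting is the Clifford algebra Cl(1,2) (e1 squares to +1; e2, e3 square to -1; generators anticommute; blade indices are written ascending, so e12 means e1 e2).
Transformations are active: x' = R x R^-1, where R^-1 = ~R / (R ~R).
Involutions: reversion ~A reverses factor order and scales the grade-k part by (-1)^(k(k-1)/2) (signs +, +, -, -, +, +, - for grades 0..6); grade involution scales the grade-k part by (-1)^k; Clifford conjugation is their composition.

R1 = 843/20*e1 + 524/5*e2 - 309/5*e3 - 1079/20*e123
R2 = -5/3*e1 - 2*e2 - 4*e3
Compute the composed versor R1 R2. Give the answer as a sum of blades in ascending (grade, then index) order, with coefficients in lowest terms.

Distribute over the terms of R2 (each basis-blade product reordered to ascending indices, repeated generators contracted through their squares):
R1 (-5/3*e1) = -281/4 + 524/3*e12 - 103*e13 + 1079/12*e23
R1 (-2*e2) = 1048/5 - 843/10*e12 + 1079/10*e13 - 618/5*e23
R1 (-4*e3) = -1236/5 - 1079/5*e12 - 843/5*e13 - 2096/5*e23
Summing the partial products and collecting blades:
Answer: -2157/20 - 3763/30*e12 - 1637/10*e13 - 27173/60*e23


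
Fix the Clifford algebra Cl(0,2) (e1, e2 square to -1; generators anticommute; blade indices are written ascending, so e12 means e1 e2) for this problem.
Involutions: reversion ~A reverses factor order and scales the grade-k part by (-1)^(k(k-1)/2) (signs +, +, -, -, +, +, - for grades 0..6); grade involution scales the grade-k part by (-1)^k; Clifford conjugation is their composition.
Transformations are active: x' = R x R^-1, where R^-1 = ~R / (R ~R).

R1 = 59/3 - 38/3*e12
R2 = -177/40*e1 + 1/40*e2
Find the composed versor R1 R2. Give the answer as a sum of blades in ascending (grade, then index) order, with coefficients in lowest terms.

Distribute over the terms of R1 (each basis-blade product reordered to ascending indices, repeated generators contracted through their squares):
(59/3) R2 = -3481/40*e1 + 59/120*e2
(-38/3*e12) R2 = 19/60*e1 + 1121/20*e2
Summing the partial products and collecting blades:
Answer: -2081/24*e1 + 1357/24*e2


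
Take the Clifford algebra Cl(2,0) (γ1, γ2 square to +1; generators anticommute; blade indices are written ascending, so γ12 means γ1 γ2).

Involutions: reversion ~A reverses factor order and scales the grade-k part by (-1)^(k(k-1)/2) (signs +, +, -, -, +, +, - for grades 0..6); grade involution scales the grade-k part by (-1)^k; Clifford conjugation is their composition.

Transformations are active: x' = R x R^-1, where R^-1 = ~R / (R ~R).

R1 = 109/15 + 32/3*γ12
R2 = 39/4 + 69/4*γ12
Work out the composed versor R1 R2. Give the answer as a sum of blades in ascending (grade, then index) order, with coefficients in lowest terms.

Distribute over the terms of R1 (each basis-blade product reordered to ascending indices, repeated generators contracted through their squares):
(109/15) R2 = 1417/20 + 2507/20*γ12
(32/3*γ12) R2 = -184 + 104*γ12
Summing the partial products and collecting blades:
Answer: -2263/20 + 4587/20*γ12


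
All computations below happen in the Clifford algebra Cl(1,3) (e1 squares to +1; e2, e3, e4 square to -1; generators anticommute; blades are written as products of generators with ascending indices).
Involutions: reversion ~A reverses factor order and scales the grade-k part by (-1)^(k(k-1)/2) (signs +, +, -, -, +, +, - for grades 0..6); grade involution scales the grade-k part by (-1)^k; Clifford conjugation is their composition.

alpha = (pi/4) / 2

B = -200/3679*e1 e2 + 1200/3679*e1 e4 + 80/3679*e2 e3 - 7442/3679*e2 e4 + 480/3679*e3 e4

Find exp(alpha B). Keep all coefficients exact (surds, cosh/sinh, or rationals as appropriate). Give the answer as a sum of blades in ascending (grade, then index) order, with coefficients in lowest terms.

B^2 term by term: the squares give (-200/3679)^2*(e1 e2)^2 + (1200/3679)^2*(e1 e4)^2 + (80/3679)^2*(e2 e3)^2 + (-7442/3679)^2*(e2 e4)^2 + (480/3679)^2*(e3 e4)^2 = 40000/13535041*(+1) + 1440000/13535041*(+1) + 6400/13535041*(-1) + 55383364/13535041*(-1) + 230400/13535041*(-1) = -4 (each basis 2-blade squares to minus the product of its generators' squares); cross terms between blades sharing an index anticommute and cancel; the commuting (index-disjoint) pairs give grade-4 terms 2*c*c'*(blade product), which cancel blade by blade — e1 e2 e3 e4: -192000/13535041 + 192000/13535041 = 0 — confirming B is simple. So B^2 = -4.
B^2 = -4 — the negative square puts this in the circular regime; l = 2, alpha*l = pi/4, so exp(alpha B) = cos(pi/4) + (sin(pi/4)/2)*B = sqrt(2)/2 + (sqrt(2)/4)*B.
Answer: sqrt(2)/2 - 50*sqrt(2)/3679*e1 e2 + 300*sqrt(2)/3679*e1 e4 + 20*sqrt(2)/3679*e2 e3 - 3721*sqrt(2)/7358*e2 e4 + 120*sqrt(2)/3679*e3 e4


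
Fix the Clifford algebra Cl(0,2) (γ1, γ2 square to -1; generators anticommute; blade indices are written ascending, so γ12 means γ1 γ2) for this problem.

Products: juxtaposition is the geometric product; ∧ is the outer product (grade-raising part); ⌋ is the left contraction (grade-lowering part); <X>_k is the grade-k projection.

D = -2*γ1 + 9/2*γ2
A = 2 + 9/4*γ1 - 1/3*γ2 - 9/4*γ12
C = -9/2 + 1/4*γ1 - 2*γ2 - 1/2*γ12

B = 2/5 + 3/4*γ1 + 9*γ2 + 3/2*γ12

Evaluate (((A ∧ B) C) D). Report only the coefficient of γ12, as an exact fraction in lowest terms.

step 1: 4/5 + 12/5*γ1 + 268/15*γ2 + 113/5*γ12
step 2: 257/6 + 77/3*γ1 - 1503/20*γ2 - 3341/30*γ12
step 3: 46741/120 + 24929/60*γ1 + 24929/60*γ2 - 174/5*γ12
Answer: -174/5


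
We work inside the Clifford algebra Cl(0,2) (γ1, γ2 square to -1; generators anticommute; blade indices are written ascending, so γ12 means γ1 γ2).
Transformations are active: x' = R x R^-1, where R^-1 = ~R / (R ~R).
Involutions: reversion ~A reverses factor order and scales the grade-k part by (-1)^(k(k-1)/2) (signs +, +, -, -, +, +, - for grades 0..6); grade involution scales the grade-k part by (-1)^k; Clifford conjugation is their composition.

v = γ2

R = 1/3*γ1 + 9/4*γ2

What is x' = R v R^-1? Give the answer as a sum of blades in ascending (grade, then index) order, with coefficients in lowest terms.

~R = 1/3*γ1 + 9/4*γ2, and R ~R = -745/144, so R^-1 = ~R / (-745/144).
R v = -9/4 + 1/3*γ12
Answer: 216/745*γ1 + 713/745*γ2


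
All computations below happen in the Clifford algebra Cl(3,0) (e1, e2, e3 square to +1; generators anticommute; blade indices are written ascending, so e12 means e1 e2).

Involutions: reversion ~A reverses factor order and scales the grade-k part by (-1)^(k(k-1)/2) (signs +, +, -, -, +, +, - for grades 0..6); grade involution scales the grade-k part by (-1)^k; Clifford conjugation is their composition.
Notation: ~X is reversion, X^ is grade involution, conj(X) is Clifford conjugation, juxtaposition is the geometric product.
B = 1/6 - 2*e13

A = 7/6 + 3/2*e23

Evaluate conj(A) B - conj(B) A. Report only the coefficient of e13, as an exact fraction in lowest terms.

first term: 7/36 + 3*e12 - 7/3*e13 - 1/4*e23
second term: 7/36 - 3*e12 + 7/3*e13 + 1/4*e23
Answer: -14/3


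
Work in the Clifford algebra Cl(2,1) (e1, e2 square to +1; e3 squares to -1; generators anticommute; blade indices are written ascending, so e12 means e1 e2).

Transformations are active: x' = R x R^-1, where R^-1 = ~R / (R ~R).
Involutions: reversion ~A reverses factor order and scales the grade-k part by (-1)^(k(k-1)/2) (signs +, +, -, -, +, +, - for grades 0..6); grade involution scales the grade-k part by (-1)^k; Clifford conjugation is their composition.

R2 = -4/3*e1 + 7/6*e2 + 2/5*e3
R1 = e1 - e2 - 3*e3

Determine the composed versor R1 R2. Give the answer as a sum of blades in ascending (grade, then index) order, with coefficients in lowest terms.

Distribute over the terms of R1 (each basis-blade product reordered to ascending indices, repeated generators contracted through their squares):
(e1) R2 = -4/3 + 7/6*e12 + 2/5*e13
(-e2) R2 = -7/6 - 4/3*e12 - 2/5*e23
(-3*e3) R2 = 6/5 - 4*e13 + 7/2*e23
Summing the partial products and collecting blades:
Answer: -13/10 - 1/6*e12 - 18/5*e13 + 31/10*e23


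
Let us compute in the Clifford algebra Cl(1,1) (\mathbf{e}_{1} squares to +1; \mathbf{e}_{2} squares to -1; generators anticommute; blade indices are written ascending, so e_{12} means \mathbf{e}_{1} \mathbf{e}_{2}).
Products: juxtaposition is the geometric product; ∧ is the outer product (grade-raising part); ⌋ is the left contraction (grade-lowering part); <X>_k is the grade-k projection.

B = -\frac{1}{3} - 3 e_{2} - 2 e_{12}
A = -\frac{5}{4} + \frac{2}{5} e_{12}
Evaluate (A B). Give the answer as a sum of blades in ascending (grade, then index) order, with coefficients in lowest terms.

step 1: -\frac{23}{60} + \frac{6}{5} e_{1} + \frac{15}{4} e_{2} + \frac{71}{30} e_{12}
Answer: -\frac{23}{60} + \frac{6}{5} e_{1} + \frac{15}{4} e_{2} + \frac{71}{30} e_{12}


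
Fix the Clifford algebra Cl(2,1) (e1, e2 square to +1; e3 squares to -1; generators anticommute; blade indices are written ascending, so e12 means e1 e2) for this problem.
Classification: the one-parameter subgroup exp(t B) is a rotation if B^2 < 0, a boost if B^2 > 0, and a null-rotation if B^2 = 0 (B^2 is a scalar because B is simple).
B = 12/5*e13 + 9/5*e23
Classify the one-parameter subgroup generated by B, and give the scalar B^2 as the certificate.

B^2 term by term: the squares give (12/5)^2*(e13)^2 + (9/5)^2*(e23)^2 = 144/25*(+1) + 81/25*(+1) = 9 (each basis 2-blade squares to minus the product of its generators' squares); cross terms between blades sharing an index anticommute and cancel. So B^2 = 9.
Answer: boost, certificate B^2 = 9. The class reads off the invariant scalar 9 directly.


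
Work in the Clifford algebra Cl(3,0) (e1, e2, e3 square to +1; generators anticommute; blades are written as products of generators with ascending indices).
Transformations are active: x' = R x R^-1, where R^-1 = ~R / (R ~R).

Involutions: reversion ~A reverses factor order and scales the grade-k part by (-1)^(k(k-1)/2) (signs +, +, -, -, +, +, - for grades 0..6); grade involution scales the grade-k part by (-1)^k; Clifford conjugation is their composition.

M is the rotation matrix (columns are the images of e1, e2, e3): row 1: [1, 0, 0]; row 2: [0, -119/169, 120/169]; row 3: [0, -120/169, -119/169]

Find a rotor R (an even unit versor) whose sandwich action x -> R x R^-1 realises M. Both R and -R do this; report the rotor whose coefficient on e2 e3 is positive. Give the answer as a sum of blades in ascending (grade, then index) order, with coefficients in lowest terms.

Method: write R = a + b12*e1 e2 + b13*e1 e3 + b23*e2 e3 with a^2 + b12^2 + b13^2 + b23^2 = 1 (so R^-1 = ~R). Expanding the columns R e_j ~R gives tr M = 4a^2 - 1 and, from the antisymmetric part, M21 - M12 = -4a*b12, M13 - M31 = 4a*b13, M32 - M23 = -4a*b23.
Here tr M = -69/169, so a^2 = (1 + tr M)/4 = 25/169 and a = ±5/13. Taking a = 5/13: M21 - M12 = 0, M13 - M31 = 0, M32 - M23 = -240/169, giving b12 = 0, b13 = 0, b23 = 12/13, i.e. R = 5/13 + 12/13*e2 e3.
Its e2 e3 coefficient is already positive.
Answer: 5/13 + 12/13*e2 e3. Uniqueness: Spin(3) -> SO(3) maps R and -R to the same rotation of trace -69/169; fixing the sign of the e2 e3 coefficient removes the ambiguity.


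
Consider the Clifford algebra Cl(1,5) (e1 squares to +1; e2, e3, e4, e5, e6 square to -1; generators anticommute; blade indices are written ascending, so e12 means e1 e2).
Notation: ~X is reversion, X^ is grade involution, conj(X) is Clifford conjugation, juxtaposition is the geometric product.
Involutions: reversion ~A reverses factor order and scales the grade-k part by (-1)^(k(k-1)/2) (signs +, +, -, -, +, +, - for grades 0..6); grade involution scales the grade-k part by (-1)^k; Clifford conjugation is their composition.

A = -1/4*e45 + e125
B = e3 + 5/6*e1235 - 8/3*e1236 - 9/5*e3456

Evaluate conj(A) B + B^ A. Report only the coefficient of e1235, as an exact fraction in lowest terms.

first term: 5/6*e3 + 9/20*e36 + 1/4*e345 + 8/3*e356 - 5/24*e1234 - e1235 + 9/5*e12346 - 2/3*e123456
second term: -5/6*e3 - 9/20*e36 + 1/4*e345 + 8/3*e356 - 5/24*e1234 - e1235 - 9/5*e12346 + 2/3*e123456
Answer: -2


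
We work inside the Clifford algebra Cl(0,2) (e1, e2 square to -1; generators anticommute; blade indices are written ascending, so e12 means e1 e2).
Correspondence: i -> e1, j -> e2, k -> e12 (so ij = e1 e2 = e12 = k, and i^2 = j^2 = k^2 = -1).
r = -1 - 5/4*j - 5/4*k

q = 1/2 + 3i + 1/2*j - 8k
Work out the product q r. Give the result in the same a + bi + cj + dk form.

In blades: q = 1/2 + 3*e1 + 1/2*e2 - 8*e12, r = -1 - 5/4*e2 - 5/4*e12.
Distribute q over r term by term (generator squares from the signature, products reordered to ascending indices): (1/2)*r = -1/2 - 5/8*e2 - 5/8*e12; (3*e1)*r = -3*e1 + 15/4*e2 - 15/4*e12; (1/2*e2)*r = 5/8 - 5/8*e1 - 1/2*e2; (-8*e12)*r = -10 - 10*e1 + 8*e12.
Sum: -79/8 - 109/8*e1 + 21/8*e2 + 29/8*e12; translating back through the correspondence:
Answer: -79/8 - 109/8*i + 21/8*j + 29/8*k


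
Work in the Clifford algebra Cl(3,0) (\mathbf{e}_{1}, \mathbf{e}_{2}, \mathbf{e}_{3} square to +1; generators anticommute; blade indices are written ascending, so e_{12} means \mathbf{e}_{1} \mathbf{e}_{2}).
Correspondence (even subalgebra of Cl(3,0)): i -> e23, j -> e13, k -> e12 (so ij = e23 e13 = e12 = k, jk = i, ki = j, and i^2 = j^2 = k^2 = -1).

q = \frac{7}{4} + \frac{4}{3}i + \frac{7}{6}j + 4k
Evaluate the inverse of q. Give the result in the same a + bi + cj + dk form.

In blades: q = \frac{7}{4} + 4 e_{12} + \frac{7}{6} e_{13} + \frac{4}{3} e_{23}.
With qbar = \frac{7}{4} - 4 e_{12} - \frac{7}{6} e_{13} - \frac{4}{3} e_{23} (scalar fixed, mapped units negated), q qbar = \frac{3197}{144} (the sum of squared coefficients), so q^-1 = qbar / (\frac{3197}{144}) = \frac{252}{3197} - \frac{576}{3197} e_{12} - \frac{168}{3197} e_{13} - \frac{192}{3197} e_{23}; translating back:
Answer: \frac{252}{3197} - \frac{192}{3197}i - \frac{168}{3197}j - \frac{576}{3197}k


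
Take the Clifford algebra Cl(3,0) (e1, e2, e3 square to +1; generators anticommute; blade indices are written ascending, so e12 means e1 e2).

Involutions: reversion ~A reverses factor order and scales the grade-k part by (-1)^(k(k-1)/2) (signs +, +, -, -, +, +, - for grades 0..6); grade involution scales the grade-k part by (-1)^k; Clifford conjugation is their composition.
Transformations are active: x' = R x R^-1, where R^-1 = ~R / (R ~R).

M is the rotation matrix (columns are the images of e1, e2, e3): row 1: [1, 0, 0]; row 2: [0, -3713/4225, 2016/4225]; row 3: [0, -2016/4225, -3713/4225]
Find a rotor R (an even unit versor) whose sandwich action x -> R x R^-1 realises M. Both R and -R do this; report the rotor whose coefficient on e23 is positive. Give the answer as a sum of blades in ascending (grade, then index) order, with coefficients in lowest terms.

Method: write R = a + b12*e12 + b13*e13 + b23*e23 with a^2 + b12^2 + b13^2 + b23^2 = 1 (so R^-1 = ~R). Expanding the columns R e_j ~R gives tr M = 4a^2 - 1 and, from the antisymmetric part, M21 - M12 = -4a*b12, M13 - M31 = 4a*b13, M32 - M23 = -4a*b23.
Here tr M = -3201/4225, so a^2 = (1 + tr M)/4 = 256/4225 and a = ±16/65. Taking a = 16/65: M21 - M12 = 0, M13 - M31 = 0, M32 - M23 = -4032/4225, giving b12 = 0, b13 = 0, b23 = 63/65, i.e. R = 16/65 + 63/65*e23.
Its e23 coefficient is already positive.
Answer: 16/65 + 63/65*e23. Recall the cover is two-to-one: with M of trace -3201/4225, both preimages act alike, and the stated e23 sign chooses the sheet.


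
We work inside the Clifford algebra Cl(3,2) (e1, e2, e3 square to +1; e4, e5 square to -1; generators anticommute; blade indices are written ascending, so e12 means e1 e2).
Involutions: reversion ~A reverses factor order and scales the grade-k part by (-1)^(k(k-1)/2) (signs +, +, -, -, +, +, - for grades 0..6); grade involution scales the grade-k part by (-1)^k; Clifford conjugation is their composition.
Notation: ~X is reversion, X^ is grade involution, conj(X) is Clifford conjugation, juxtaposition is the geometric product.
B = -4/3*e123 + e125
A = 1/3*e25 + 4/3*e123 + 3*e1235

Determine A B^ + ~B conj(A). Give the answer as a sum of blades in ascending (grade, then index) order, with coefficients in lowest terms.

first term: -16/9 - 1/3*e1 - 3*e3 + 4*e5 + 4/3*e35 + 4/9*e135
second term: -16/9 + 1/3*e1 + 3*e3 - 4*e5 - 4/3*e35 + 4/9*e135
Answer: -32/9 + 8/9*e135


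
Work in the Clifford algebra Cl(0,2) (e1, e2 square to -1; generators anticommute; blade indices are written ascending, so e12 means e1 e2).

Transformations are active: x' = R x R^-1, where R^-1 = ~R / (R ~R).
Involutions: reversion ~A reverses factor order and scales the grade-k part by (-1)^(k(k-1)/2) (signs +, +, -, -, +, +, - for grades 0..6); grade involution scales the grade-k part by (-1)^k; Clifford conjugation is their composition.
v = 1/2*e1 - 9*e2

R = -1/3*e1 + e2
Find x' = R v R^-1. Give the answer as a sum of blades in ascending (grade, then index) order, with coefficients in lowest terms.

~R = -1/3*e1 + e2, and R ~R = -10/9, so R^-1 = ~R / (-10/9).
R v = 55/6 + 5/2*e12
Answer: 5*e1 - 15/2*e2


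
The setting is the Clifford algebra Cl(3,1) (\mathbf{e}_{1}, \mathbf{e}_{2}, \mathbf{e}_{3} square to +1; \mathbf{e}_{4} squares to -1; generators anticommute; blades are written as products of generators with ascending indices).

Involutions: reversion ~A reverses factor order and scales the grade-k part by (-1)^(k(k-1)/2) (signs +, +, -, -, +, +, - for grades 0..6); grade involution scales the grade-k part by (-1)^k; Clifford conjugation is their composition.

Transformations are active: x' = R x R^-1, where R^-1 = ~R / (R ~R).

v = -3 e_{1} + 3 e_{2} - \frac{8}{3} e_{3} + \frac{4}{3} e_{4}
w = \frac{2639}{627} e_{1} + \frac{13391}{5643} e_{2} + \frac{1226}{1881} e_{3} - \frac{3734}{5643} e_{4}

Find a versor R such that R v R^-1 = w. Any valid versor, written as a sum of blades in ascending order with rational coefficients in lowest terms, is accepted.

R = v + w = \frac{758}{627} e_{1} + \frac{30320}{5643} e_{2} - \frac{3790}{1881} e_{3} + \frac{3790}{5643} e_{4} works: the equal norms (\frac{70}{3}) guarantee its sandwich swaps v into w.
Answer: \frac{758}{627} e_{1} + \frac{30320}{5643} e_{2} - \frac{3790}{1881} e_{3} + \frac{3790}{5643} e_{4}


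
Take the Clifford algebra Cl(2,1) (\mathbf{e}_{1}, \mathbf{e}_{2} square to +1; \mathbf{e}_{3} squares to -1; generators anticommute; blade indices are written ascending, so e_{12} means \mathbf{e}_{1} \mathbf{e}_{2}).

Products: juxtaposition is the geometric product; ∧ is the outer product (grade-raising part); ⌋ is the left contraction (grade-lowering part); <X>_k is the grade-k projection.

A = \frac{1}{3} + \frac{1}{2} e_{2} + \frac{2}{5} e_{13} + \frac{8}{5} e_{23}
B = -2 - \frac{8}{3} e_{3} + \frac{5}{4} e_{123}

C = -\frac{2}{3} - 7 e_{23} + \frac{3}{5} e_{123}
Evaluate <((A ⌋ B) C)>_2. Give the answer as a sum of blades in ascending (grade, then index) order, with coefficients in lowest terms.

step 1: -\frac{2}{3} + 2 e_{1} - \frac{1}{2} e_{2} - \frac{8}{9} e_{3} - \frac{5}{8} e_{13} + \frac{5}{12} e_{123}
step 2: \frac{25}{36} - \frac{17}{4} e_{1} + \frac{499}{72} e_{2} + \frac{221}{54} e_{3} + \frac{589}{120} e_{12} + \frac{43}{60} e_{13} + \frac{88}{15} e_{23} - \frac{1321}{90} e_{123}
step 3: \frac{589}{120} e_{12} + \frac{43}{60} e_{13} + \frac{88}{15} e_{23}
Answer: \frac{589}{120} e_{12} + \frac{43}{60} e_{13} + \frac{88}{15} e_{23}


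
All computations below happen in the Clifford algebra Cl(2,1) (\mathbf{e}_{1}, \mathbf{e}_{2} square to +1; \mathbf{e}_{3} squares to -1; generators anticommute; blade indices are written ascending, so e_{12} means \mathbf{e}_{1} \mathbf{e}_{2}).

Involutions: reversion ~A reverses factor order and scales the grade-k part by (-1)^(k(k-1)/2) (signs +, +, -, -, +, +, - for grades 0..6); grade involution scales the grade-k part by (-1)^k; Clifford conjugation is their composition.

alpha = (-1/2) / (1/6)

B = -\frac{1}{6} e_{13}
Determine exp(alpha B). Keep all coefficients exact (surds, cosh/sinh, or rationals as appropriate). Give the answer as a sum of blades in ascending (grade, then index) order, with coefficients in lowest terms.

B^2 = (-\frac{1}{6})^2*(e_{13})^2 = \frac{1}{36}*(+1) = \frac{1}{36} (a basis 2-blade squares to minus the product of its generators' squares).
B^2 = \frac{1}{36} — a positive square means the series sums to a boost: l = \frac{1}{6}, alpha*l = - \frac{1}{2}, so exp(alpha B) = cosh(- \frac{1}{2}) + (sinh(- \frac{1}{2})/(\frac{1}{6}))*B = \cosh{\left(\frac{1}{2} \right)} + (- 6 \sinh{\left(\frac{1}{2} \right)})*B.
Answer: \cosh{\left(\frac{1}{2} \right)} + \sinh{\left(\frac{1}{2} \right)} e_{13}


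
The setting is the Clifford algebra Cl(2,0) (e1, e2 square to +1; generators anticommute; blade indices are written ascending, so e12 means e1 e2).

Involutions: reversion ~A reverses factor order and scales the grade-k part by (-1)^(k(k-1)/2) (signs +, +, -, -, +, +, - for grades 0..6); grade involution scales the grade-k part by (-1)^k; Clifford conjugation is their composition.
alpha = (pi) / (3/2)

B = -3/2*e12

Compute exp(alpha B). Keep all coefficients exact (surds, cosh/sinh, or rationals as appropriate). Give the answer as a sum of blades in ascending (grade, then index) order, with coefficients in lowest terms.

B^2 = (-3/2)^2*(e12)^2 = 9/4*(-1) = -9/4 (a basis 2-blade squares to minus the product of its generators' squares).
B^2 = -9/4 — the series telescopes trigonometrically here: l = 3/2, alpha*l = pi, so exp(alpha B) = cos(pi) + (sin(pi)/(3/2))*B = -1 + (0)*B.
Answer: -1


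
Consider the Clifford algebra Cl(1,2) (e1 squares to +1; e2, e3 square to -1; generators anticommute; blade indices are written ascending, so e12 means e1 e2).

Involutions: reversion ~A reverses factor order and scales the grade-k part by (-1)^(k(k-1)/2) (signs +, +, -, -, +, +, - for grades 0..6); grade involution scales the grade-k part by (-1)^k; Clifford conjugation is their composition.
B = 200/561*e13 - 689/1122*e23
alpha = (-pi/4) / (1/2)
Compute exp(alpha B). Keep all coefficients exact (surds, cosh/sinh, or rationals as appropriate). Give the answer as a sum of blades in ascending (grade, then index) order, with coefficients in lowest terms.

B^2 term by term: the squares give (200/561)^2*(e13)^2 + (-689/1122)^2*(e23)^2 = 40000/314721*(+1) + 474721/1258884*(-1) = -1/4 (each basis 2-blade squares to minus the product of its generators' squares); cross terms between blades sharing an index anticommute and cancel. So B^2 = -1/4.
B^2 = -1/4 — since the square is negative, the closed form is circular: l = 1/2, alpha*l = -pi/4, so exp(alpha B) = cos(-pi/4) + (sin(-pi/4)/(1/2))*B = sqrt(2)/2 + (-sqrt(2))*B.
Answer: sqrt(2)/2 - 200*sqrt(2)/561*e13 + 689*sqrt(2)/1122*e23


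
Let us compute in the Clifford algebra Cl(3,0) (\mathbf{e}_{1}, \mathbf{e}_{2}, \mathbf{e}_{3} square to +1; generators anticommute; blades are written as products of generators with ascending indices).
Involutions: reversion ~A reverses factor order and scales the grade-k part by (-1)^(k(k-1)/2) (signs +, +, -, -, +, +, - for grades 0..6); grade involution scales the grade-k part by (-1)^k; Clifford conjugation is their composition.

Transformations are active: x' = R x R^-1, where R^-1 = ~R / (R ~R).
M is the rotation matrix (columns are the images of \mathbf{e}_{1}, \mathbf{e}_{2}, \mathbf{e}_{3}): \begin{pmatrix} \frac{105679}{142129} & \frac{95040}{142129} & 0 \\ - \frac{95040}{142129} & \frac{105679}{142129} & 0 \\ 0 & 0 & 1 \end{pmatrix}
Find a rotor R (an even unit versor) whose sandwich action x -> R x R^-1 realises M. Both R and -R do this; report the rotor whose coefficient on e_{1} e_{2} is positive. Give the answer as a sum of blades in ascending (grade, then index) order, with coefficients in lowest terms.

Method: write R = a + b12*e_{1} e_{2} + b13*e_{1} e_{3} + b23*e_{2} e_{3} with a^2 + b12^2 + b13^2 + b23^2 = 1 (so R^-1 = ~R). Expanding the columns R e_j ~R gives tr M = 4a^2 - 1 and, from the antisymmetric part, M21 - M12 = -4a*b12, M13 - M31 = 4a*b13, M32 - M23 = -4a*b23.
Here tr M = \frac{353487}{142129}, so a^2 = (1 + tr M)/4 = \frac{123904}{142129} and a = ±\frac{352}{377}. Taking a = \frac{352}{377}: M21 - M12 = -\frac{190080}{142129}, M13 - M31 = 0, M32 - M23 = 0, giving b12 = \frac{135}{377}, b13 = 0, b23 = 0, i.e. R = \frac{352}{377} + \frac{135}{377} e_{1} e_{2}.
Its e_{1} e_{2} coefficient is already positive.
Answer: \frac{352}{377} + \frac{135}{377} e_{1} e_{2}. Recall the cover is two-to-one: with M of trace \frac{353487}{142129}, both preimages act alike, and the stated e_{1} e_{2} sign chooses the sheet.


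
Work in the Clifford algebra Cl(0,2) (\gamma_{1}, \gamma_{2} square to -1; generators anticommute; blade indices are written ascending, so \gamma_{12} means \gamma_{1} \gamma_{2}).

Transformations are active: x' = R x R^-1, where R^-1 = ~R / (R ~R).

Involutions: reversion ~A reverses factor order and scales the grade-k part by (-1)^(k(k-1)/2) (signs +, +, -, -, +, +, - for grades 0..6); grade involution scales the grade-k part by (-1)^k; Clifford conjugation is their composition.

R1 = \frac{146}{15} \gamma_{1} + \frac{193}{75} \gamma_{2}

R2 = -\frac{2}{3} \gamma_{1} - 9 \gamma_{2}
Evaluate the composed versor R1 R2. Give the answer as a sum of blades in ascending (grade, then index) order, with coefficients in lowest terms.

Distribute over the terms of R1 (each basis-blade product reordered to ascending indices, repeated generators contracted through their squares):
(\frac{146}{15} \gamma_{1}) R2 = \frac{292}{45} - \frac{438}{5} \gamma_{12}
(\frac{193}{75} \gamma_{2}) R2 = \frac{579}{25} + \frac{386}{225} \gamma_{12}
Summing the partial products and collecting blades:
Answer: \frac{6671}{225} - \frac{19324}{225} \gamma_{12}


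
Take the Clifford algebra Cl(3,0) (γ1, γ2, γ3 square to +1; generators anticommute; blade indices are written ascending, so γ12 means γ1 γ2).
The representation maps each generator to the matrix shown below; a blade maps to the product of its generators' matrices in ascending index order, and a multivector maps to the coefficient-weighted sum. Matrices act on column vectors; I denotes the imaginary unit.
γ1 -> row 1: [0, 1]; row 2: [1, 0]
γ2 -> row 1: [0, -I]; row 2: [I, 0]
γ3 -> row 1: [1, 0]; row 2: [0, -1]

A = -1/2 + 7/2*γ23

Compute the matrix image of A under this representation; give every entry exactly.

Bivector images (products of the table entries): rho(γ23) = rho(γ2)rho(γ3) = row 1: [0, I]; row 2: [I, 0].
M = (-1/2)*1 + (7/2)*rho(γ23), summed entrywise (1 is the identity matrix):
Answer: row 1: [-1/2, 7*I/2]; row 2: [7*I/2, -1/2]


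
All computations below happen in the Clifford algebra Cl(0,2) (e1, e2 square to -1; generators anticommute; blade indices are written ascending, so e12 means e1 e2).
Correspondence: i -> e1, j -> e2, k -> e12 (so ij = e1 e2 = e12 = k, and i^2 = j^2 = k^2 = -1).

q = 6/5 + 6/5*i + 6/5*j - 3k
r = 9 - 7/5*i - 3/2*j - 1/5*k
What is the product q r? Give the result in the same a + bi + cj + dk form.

In blades: q = 6/5 + 6/5*e1 + 6/5*e2 - 3*e12, r = 9 - 7/5*e1 - 3/2*e2 - 1/5*e12.
Distribute q over r term by term (generator squares from the signature, products reordered to ascending indices): (6/5)*r = 54/5 - 42/25*e1 - 9/5*e2 - 6/25*e12; (6/5*e1)*r = 42/25 + 54/5*e1 + 6/25*e2 - 9/5*e12; (6/5*e2)*r = 9/5 - 6/25*e1 + 54/5*e2 + 42/25*e12; (-3*e12)*r = -3/5 - 9/2*e1 + 21/5*e2 - 27*e12.
Sum: 342/25 + 219/50*e1 + 336/25*e2 - 684/25*e12; translating back through the correspondence:
Answer: 342/25 + 219/50*i + 336/25*j - 684/25*k


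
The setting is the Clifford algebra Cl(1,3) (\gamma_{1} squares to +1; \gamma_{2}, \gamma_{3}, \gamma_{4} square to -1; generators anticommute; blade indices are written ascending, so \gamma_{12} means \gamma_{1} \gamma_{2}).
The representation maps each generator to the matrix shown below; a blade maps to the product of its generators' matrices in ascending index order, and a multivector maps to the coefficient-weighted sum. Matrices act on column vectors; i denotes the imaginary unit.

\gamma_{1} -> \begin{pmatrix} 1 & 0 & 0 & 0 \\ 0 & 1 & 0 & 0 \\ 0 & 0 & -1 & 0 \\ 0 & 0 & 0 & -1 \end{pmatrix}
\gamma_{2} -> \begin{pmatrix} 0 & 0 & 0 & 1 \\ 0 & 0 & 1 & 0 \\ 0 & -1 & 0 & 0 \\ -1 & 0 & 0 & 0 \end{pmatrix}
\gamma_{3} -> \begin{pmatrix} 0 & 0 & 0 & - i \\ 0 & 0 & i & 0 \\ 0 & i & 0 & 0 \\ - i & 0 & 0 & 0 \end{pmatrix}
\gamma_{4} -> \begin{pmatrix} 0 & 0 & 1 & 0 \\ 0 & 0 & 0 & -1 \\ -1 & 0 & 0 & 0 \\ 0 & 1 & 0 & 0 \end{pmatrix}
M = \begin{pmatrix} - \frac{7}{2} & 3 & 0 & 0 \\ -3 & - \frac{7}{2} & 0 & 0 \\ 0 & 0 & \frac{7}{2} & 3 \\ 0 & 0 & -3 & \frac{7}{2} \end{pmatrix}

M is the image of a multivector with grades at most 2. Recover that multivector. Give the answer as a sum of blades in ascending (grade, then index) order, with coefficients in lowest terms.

Method: the blade images are trace-orthogonal — tr(rho(e_A) rho(e_B)^-1) = 4 if A = B and 0 otherwise — and rho(e_A)^-1 = (e_A)^2 * rho(e_A) with (e_A)^2 = +1 or -1, so the coefficient of e_A in the preimage is (e_A)^2 * tr(M rho(e_A))/4.
Nonzero projections over blades of grade <= 2: \gamma_{1}: (\gamma_{1})^2 = +1, tr(M rho(\gamma_{1})) = -14, coefficient -\frac{7}{2}; \gamma_{24}: (\gamma_{24})^2 = -1, tr(M rho(\gamma_{24})) = -12, coefficient 3. Every other blade of grade <= 2 projects to 0.
Answer: -\frac{7}{2} \gamma_{1} + 3 \gamma_{24}


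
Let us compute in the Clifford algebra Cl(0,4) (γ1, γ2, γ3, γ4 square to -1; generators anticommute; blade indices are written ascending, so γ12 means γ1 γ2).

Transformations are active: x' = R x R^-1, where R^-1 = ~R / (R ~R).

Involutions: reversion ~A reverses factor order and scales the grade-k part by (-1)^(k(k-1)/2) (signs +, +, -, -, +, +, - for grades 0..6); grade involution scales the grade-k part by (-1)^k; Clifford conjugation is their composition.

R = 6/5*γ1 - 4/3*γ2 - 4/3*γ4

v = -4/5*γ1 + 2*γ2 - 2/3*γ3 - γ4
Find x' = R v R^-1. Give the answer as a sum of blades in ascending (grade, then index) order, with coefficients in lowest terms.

~R = 6/5*γ1 - 4/3*γ2 - 4/3*γ4, and R ~R = -1124/225, so R^-1 = ~R / (-1124/225).
R v = 172/75 + 4/3*γ12 - 4/5*γ13 - 34/15*γ14 + 8/9*γ23 + 4*γ24 - 8/9*γ34
Answer: -424/1405*γ1 - 218/281*γ2 + 2/3*γ3 + 625/281*γ4


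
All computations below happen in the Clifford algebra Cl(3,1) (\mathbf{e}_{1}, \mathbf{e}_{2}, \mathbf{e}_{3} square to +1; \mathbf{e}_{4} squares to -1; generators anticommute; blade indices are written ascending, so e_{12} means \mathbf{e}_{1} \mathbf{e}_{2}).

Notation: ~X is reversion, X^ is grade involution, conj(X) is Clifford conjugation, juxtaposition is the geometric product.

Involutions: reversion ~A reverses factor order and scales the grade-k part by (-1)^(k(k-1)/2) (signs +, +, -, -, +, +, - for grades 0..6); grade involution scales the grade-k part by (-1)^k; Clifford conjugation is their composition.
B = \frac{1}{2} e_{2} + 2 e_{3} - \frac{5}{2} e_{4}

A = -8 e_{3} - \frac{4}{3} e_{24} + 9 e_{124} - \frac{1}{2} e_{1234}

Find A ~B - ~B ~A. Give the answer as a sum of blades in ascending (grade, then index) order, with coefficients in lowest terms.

first term: -16 - \frac{10}{3} e_{2} + \frac{2}{3} e_{4} + \frac{45}{2} e_{12} - \frac{9}{2} e_{14} + 4 e_{23} + 20 e_{34} - \frac{5}{4} e_{123} + e_{124} - \frac{1}{4} e_{134} + \frac{8}{3} e_{234} - 18 e_{1234}
second term: -16 - \frac{10}{3} e_{2} + \frac{2}{3} e_{4} - \frac{45}{2} e_{12} + \frac{9}{2} e_{14} - 4 e_{23} - 20 e_{34} + \frac{5}{4} e_{123} - e_{124} + \frac{1}{4} e_{134} - \frac{8}{3} e_{234} - 18 e_{1234}
Answer: 45 e_{12} - 9 e_{14} + 8 e_{23} + 40 e_{34} - \frac{5}{2} e_{123} + 2 e_{124} - \frac{1}{2} e_{134} + \frac{16}{3} e_{234}


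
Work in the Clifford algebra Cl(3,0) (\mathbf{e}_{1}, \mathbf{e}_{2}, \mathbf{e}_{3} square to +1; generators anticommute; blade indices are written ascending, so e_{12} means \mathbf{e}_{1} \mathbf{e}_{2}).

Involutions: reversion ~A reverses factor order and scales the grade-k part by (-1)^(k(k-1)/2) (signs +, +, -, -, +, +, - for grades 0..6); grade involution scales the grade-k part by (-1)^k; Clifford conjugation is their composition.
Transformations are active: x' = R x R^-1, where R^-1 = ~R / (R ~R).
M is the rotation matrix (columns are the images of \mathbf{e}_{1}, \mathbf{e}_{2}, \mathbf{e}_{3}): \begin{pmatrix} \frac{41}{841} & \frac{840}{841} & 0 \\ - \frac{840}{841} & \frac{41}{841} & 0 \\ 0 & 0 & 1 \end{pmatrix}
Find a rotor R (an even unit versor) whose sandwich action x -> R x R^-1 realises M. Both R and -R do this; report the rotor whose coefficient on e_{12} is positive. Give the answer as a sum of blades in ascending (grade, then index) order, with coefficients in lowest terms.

Method: write R = a + b12*e_{12} + b13*e_{13} + b23*e_{23} with a^2 + b12^2 + b13^2 + b23^2 = 1 (so R^-1 = ~R). Expanding the columns R e_j ~R gives tr M = 4a^2 - 1 and, from the antisymmetric part, M21 - M12 = -4a*b12, M13 - M31 = 4a*b13, M32 - M23 = -4a*b23.
Here tr M = \frac{923}{841}, so a^2 = (1 + tr M)/4 = \frac{441}{841} and a = ±\frac{21}{29}. Taking a = \frac{21}{29}: M21 - M12 = -\frac{1680}{841}, M13 - M31 = 0, M32 - M23 = 0, giving b12 = \frac{20}{29}, b13 = 0, b23 = 0, i.e. R = \frac{21}{29} + \frac{20}{29} e_{12}.
Its e_{12} coefficient is already positive.
Answer: \frac{21}{29} + \frac{20}{29} e_{12}. Sheet selection: the two-to-one cover makes ±R indistinguishable at the matrix level (trace \frac{923}{841}), so uniqueness comes from the required sign on e_{12}.


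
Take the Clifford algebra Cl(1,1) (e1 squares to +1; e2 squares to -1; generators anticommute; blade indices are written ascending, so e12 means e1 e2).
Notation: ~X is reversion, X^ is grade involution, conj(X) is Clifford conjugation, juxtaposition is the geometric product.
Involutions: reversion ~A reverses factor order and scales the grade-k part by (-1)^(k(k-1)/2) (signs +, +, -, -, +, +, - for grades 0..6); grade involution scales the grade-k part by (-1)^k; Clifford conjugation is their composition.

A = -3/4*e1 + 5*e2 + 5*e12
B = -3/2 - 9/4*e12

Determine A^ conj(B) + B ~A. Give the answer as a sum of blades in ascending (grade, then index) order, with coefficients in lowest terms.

first term: 45/4 - 99/8*e1 + 147/16*e2 - 15/2*e12
second term: 45/4 + 99/8*e1 - 147/16*e2 + 15/2*e12
Answer: 45/2


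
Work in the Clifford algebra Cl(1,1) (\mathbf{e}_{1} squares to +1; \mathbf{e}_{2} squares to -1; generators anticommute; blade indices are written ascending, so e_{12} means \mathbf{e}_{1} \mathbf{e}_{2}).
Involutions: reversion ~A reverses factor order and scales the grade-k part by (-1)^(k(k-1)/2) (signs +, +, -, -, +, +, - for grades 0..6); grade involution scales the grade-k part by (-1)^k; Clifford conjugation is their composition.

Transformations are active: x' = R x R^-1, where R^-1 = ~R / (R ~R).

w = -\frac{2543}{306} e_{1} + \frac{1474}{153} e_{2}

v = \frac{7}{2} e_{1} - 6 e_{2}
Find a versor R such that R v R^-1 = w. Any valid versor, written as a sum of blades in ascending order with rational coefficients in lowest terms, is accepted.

Sketch: the shared square -\frac{95}{4} makes R = v + w = -\frac{736}{153} e_{1} + \frac{556}{153} e_{2} the natural versor; its sandwich fixes that direction, negates (v - w)/2, and sends v to w.
Answer: -\frac{736}{153} e_{1} + \frac{556}{153} e_{2}


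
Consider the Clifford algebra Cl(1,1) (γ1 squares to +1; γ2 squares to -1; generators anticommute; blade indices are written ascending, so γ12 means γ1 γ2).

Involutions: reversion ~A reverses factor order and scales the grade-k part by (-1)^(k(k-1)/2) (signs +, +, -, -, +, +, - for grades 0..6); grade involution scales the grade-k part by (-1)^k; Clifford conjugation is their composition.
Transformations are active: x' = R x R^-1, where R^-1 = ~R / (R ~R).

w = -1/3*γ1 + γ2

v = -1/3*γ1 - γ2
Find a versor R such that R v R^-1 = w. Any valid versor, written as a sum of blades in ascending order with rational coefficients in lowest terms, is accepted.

Why this works: both vectors square to -8/9, so q(v) = q(w) and R = v + w = -2/3*γ1 carries v to w — its own direction survives, the complement (v - w)/2 flips.
Answer: -2/3*γ1


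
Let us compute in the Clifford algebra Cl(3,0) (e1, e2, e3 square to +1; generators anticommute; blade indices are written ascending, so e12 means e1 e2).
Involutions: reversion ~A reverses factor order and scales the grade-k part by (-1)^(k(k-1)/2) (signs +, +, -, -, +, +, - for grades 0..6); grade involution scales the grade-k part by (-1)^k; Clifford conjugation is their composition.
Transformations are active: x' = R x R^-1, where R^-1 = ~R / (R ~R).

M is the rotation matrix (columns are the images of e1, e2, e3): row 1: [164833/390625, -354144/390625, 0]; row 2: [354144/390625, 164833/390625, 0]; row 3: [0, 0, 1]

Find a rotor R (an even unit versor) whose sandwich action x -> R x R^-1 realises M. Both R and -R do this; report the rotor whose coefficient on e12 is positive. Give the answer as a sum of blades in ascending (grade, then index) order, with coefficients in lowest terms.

Method: write R = a + b12*e12 + b13*e13 + b23*e23 with a^2 + b12^2 + b13^2 + b23^2 = 1 (so R^-1 = ~R). Expanding the columns R e_j ~R gives tr M = 4a^2 - 1 and, from the antisymmetric part, M21 - M12 = -4a*b12, M13 - M31 = 4a*b13, M32 - M23 = -4a*b23.
Here tr M = 720291/390625, so a^2 = (1 + tr M)/4 = 277729/390625 and a = ±527/625. Taking a = 527/625: M21 - M12 = 708288/390625, M13 - M31 = 0, M32 - M23 = 0, giving b12 = -336/625, b13 = 0, b23 = 0, i.e. R = 527/625 - 336/625*e12.
Its e12 coefficient is negative, so report the other preimage -R.
Answer: -527/625 + 336/625*e12. Sheet selection: the two-to-one cover makes ±R indistinguishable at the matrix level (trace 720291/390625), so uniqueness comes from the required sign on e12.
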